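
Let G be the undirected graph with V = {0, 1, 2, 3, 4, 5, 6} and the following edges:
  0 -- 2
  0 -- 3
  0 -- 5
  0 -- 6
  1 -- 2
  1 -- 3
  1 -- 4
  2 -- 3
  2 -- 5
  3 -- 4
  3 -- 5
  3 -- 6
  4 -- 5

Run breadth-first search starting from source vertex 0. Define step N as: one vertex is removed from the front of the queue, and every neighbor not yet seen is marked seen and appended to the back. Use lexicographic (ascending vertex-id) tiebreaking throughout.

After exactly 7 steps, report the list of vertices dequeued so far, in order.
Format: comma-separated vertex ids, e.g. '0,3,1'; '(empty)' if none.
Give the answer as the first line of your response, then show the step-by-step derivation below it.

0,2,3,5,6,1,4

step 1: dequeue 0; queue=[2,3,5,6]; order=0
step 2: dequeue 2; queue=[3,5,6,1]; order=0,2
step 3: dequeue 3; queue=[5,6,1,4]; order=0,2,3
step 4: dequeue 5; queue=[6,1,4]; order=0,2,3,5
step 5: dequeue 6; queue=[1,4]; order=0,2,3,5,6
step 6: dequeue 1; queue=[4]; order=0,2,3,5,6,1
step 7: dequeue 4; queue=[(empty)]; order=0,2,3,5,6,1,4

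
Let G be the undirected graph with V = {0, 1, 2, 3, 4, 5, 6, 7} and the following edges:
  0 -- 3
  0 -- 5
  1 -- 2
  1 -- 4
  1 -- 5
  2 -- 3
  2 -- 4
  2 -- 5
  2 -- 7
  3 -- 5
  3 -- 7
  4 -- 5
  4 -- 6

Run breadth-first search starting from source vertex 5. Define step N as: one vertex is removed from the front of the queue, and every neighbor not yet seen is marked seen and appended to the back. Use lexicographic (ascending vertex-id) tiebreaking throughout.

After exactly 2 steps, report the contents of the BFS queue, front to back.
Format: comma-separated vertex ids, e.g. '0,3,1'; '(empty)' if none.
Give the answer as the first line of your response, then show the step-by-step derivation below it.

1,2,3,4

step 1: dequeue 5; queue=[0,1,2,3,4]; order=5
step 2: dequeue 0; queue=[1,2,3,4]; order=5,0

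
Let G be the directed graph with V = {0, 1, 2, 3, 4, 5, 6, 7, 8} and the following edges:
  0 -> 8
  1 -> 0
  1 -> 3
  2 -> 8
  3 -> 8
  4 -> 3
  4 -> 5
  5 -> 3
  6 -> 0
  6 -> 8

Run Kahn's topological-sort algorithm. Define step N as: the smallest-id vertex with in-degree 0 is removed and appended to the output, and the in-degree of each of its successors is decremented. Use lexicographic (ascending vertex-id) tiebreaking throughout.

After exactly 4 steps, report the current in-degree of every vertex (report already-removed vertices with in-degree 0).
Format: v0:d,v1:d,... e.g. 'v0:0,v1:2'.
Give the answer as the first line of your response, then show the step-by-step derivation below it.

v0:1,v1:0,v2:0,v3:0,v4:0,v5:0,v6:0,v7:0,v8:3

step 1: output 1; order=[1]; indeg=(1,0,0,2,0,1,0,0,4)
step 2: output 2; order=[1,2]; indeg=(1,0,0,2,0,1,0,0,3)
step 3: output 4; order=[1,2,4]; indeg=(1,0,0,1,0,0,0,0,3)
step 4: output 5; order=[1,2,4,5]; indeg=(1,0,0,0,0,0,0,0,3)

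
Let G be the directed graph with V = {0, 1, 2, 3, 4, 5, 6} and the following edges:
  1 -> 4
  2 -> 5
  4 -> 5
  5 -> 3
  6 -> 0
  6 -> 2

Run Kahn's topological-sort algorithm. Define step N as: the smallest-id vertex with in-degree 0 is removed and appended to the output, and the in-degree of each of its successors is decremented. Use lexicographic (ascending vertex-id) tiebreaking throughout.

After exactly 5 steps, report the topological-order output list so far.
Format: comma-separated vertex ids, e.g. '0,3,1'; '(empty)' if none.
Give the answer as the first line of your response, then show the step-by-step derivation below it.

1,4,6,0,2

step 1: output 1; order=[1]; indeg=(1,0,1,1,0,2,0)
step 2: output 4; order=[1,4]; indeg=(1,0,1,1,0,1,0)
step 3: output 6; order=[1,4,6]; indeg=(0,0,0,1,0,1,0)
step 4: output 0; order=[1,4,6,0]; indeg=(0,0,0,1,0,1,0)
step 5: output 2; order=[1,4,6,0,2]; indeg=(0,0,0,1,0,0,0)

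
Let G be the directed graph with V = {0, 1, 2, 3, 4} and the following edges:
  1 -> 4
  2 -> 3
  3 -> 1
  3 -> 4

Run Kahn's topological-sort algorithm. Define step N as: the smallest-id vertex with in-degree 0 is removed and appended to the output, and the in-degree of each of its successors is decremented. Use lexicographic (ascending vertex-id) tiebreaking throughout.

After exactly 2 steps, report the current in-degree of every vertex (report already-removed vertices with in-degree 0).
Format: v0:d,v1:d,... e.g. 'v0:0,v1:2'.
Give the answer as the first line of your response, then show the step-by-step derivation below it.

v0:0,v1:1,v2:0,v3:0,v4:2

step 1: output 0; order=[0]; indeg=(0,1,0,1,2)
step 2: output 2; order=[0,2]; indeg=(0,1,0,0,2)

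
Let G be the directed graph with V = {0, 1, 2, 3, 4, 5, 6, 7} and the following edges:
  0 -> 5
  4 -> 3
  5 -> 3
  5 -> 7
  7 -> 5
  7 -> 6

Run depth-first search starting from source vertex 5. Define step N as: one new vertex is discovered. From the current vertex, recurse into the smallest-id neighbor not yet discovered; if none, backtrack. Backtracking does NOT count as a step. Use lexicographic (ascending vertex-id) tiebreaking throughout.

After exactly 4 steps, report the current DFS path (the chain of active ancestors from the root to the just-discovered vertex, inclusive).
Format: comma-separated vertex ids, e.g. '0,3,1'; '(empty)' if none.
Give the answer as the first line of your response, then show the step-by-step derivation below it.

5,7,6

step 1: discover 5; path=5; order=5
step 2: discover 3; path=5>3; order=5,3
step 3: discover 7; path=5>7; order=5,3,7
step 4: discover 6; path=5>7>6; order=5,3,7,6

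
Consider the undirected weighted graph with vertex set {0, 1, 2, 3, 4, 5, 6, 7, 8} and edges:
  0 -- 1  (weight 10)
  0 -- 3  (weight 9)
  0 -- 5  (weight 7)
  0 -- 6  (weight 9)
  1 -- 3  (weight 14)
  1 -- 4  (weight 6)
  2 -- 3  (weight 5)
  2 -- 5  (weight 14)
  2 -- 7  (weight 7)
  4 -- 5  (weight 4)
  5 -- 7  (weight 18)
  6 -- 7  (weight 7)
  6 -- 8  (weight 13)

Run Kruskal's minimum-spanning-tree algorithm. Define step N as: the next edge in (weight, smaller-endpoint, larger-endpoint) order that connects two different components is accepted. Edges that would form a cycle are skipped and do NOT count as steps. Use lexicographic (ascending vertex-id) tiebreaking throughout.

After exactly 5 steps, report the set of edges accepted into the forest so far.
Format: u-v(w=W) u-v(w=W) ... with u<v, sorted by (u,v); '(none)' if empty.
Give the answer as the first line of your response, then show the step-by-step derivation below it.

0-5(w=7) 1-4(w=6) 2-3(w=5) 2-7(w=7) 4-5(w=4)

step 1: add edge 4-5 (w=4); MST = {4-5(w=4)}
step 2: add edge 2-3 (w=5); MST = {2-3(w=5) 4-5(w=4)}
step 3: add edge 1-4 (w=6); MST = {1-4(w=6) 2-3(w=5) 4-5(w=4)}
step 4: add edge 0-5 (w=7); MST = {0-5(w=7) 1-4(w=6) 2-3(w=5) 4-5(w=4)}
step 5: add edge 2-7 (w=7); MST = {0-5(w=7) 1-4(w=6) 2-3(w=5) 2-7(w=7) 4-5(w=4)}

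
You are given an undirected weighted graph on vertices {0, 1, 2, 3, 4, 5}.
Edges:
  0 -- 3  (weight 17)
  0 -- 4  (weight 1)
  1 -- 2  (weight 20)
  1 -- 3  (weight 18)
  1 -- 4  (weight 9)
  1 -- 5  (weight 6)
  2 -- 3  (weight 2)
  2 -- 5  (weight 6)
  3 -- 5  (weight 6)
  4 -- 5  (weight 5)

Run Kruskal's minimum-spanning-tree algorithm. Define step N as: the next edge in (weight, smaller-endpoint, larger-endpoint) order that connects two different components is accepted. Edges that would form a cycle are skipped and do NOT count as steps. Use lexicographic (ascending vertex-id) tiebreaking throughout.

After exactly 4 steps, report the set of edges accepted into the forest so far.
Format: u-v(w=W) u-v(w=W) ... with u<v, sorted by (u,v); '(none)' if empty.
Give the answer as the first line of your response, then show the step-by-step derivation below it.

0-4(w=1) 1-5(w=6) 2-3(w=2) 4-5(w=5)

step 1: add edge 0-4 (w=1); MST = {0-4(w=1)}
step 2: add edge 2-3 (w=2); MST = {0-4(w=1) 2-3(w=2)}
step 3: add edge 4-5 (w=5); MST = {0-4(w=1) 2-3(w=2) 4-5(w=5)}
step 4: add edge 1-5 (w=6); MST = {0-4(w=1) 1-5(w=6) 2-3(w=2) 4-5(w=5)}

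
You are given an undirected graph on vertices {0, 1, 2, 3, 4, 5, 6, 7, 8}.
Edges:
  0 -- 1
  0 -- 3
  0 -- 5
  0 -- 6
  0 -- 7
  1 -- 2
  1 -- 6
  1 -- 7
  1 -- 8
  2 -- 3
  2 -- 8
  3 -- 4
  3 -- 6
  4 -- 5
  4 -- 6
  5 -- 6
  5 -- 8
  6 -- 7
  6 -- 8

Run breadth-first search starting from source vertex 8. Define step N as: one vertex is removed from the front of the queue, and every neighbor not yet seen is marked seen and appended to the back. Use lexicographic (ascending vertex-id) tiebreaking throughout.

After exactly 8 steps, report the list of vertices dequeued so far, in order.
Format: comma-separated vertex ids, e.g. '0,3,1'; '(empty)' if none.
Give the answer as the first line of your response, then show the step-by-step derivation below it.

8,1,2,5,6,0,7,3

step 1: dequeue 8; queue=[1,2,5,6]; order=8
step 2: dequeue 1; queue=[2,5,6,0,7]; order=8,1
step 3: dequeue 2; queue=[5,6,0,7,3]; order=8,1,2
step 4: dequeue 5; queue=[6,0,7,3,4]; order=8,1,2,5
step 5: dequeue 6; queue=[0,7,3,4]; order=8,1,2,5,6
step 6: dequeue 0; queue=[7,3,4]; order=8,1,2,5,6,0
step 7: dequeue 7; queue=[3,4]; order=8,1,2,5,6,0,7
step 8: dequeue 3; queue=[4]; order=8,1,2,5,6,0,7,3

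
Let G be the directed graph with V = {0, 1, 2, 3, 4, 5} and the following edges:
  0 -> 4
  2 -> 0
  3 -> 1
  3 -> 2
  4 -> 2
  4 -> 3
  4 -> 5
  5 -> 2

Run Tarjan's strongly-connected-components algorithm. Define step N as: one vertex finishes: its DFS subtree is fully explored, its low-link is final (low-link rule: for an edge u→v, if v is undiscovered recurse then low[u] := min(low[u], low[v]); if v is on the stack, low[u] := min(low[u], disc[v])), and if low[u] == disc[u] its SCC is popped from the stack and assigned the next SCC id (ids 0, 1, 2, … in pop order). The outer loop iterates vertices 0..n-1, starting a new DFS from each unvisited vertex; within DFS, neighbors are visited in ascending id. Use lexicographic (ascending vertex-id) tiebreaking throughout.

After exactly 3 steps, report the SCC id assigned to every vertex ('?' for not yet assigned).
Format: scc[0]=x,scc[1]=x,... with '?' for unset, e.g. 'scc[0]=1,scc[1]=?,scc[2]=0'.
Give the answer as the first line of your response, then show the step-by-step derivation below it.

scc[0]=?,scc[1]=0,scc[2]=?,scc[3]=?,scc[4]=?,scc[5]=?

step 1: low=(low[0]=0,low[1]=?,low[2]=0,low[3]=?,low[4]=1,low[5]=?); scc=(scc[0]=?,scc[1]=?,scc[2]=?,scc[3]=?,scc[4]=?,scc[5]=?)
step 2: low=(low[0]=0,low[1]=4,low[2]=0,low[3]=3,low[4]=0,low[5]=?); scc=(scc[0]=?,scc[1]=0,scc[2]=?,scc[3]=?,scc[4]=?,scc[5]=?)
step 3: low=(low[0]=0,low[1]=4,low[2]=0,low[3]=2,low[4]=0,low[5]=?); scc=(scc[0]=?,scc[1]=0,scc[2]=?,scc[3]=?,scc[4]=?,scc[5]=?)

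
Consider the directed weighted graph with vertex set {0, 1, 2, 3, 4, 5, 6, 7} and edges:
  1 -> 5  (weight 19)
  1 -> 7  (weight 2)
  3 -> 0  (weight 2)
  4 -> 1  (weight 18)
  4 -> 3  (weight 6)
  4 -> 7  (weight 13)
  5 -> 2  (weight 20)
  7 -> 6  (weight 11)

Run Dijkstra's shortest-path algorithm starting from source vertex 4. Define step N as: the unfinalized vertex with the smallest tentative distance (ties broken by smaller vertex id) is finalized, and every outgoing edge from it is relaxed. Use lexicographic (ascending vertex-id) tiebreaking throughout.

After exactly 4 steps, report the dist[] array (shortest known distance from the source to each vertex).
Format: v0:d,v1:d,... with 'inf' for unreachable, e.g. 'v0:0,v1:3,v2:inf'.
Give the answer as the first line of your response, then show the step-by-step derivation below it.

v0:8,v1:18,v2:inf,v3:6,v4:0,v5:inf,v6:24,v7:13

step 1: dist = v0:inf,v1:18,v2:inf,v3:6,v4:0,v5:inf,v6:inf,v7:13
step 2: dist = v0:8,v1:18,v2:inf,v3:6,v4:0,v5:inf,v6:inf,v7:13
step 3: dist = v0:8,v1:18,v2:inf,v3:6,v4:0,v5:inf,v6:inf,v7:13
step 4: dist = v0:8,v1:18,v2:inf,v3:6,v4:0,v5:inf,v6:24,v7:13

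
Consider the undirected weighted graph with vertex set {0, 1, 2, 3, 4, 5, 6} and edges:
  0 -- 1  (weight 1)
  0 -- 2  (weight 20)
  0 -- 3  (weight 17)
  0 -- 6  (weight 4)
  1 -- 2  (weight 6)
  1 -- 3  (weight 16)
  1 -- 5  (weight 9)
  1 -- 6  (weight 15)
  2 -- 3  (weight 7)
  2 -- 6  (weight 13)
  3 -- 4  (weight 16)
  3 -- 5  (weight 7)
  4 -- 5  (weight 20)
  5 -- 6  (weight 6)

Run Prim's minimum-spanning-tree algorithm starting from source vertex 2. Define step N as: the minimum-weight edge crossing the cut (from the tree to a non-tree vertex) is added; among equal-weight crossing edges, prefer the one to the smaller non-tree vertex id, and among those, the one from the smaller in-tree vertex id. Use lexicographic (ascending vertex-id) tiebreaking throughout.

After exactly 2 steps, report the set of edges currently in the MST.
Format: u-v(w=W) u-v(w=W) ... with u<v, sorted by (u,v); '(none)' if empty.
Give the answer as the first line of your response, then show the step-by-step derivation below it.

0-1(w=1) 1-2(w=6)

step 1: add edge 1-2 (w=6); MST = {1-2(w=6)}
step 2: add edge 0-1 (w=1); MST = {0-1(w=1) 1-2(w=6)}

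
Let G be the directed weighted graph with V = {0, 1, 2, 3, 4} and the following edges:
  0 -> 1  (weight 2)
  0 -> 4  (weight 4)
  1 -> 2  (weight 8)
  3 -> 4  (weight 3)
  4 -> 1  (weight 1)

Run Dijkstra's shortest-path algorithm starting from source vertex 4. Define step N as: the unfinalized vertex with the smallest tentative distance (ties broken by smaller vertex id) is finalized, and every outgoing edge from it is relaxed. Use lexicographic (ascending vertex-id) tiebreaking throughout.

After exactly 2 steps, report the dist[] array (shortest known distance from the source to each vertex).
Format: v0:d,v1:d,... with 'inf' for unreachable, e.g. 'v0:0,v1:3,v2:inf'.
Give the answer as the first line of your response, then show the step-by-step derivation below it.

v0:inf,v1:1,v2:9,v3:inf,v4:0

step 1: dist = v0:inf,v1:1,v2:inf,v3:inf,v4:0
step 2: dist = v0:inf,v1:1,v2:9,v3:inf,v4:0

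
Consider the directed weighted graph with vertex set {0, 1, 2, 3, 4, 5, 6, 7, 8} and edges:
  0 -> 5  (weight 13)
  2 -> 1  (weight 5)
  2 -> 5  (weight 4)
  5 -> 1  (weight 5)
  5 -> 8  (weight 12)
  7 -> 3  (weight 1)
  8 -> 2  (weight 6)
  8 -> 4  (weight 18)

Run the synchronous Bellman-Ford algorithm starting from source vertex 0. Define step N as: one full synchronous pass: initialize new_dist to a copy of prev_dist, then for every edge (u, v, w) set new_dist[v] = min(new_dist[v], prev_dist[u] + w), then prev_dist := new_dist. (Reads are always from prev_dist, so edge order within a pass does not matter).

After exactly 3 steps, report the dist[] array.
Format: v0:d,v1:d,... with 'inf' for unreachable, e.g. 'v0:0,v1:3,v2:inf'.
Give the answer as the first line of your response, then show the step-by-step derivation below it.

v0:0,v1:18,v2:31,v3:inf,v4:43,v5:13,v6:inf,v7:inf,v8:25

step 1: dist = v0:0,v1:inf,v2:inf,v3:inf,v4:inf,v5:13,v6:inf,v7:inf,v8:inf
step 2: dist = v0:0,v1:18,v2:inf,v3:inf,v4:inf,v5:13,v6:inf,v7:inf,v8:25
step 3: dist = v0:0,v1:18,v2:31,v3:inf,v4:43,v5:13,v6:inf,v7:inf,v8:25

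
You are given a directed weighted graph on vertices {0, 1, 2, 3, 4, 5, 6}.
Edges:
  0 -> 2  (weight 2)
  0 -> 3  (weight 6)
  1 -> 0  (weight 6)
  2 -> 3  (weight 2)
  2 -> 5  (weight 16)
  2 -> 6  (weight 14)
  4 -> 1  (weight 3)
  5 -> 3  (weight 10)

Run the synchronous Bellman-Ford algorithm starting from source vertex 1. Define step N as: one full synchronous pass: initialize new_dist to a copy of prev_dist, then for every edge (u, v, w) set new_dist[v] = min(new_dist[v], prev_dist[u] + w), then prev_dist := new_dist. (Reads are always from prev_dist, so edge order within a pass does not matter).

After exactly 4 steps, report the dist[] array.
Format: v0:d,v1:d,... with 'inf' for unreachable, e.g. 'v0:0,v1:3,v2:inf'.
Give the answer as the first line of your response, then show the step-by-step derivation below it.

v0:6,v1:0,v2:8,v3:10,v4:inf,v5:24,v6:22

step 1: dist = v0:6,v1:0,v2:inf,v3:inf,v4:inf,v5:inf,v6:inf
step 2: dist = v0:6,v1:0,v2:8,v3:12,v4:inf,v5:inf,v6:inf
step 3: dist = v0:6,v1:0,v2:8,v3:10,v4:inf,v5:24,v6:22
step 4: dist = v0:6,v1:0,v2:8,v3:10,v4:inf,v5:24,v6:22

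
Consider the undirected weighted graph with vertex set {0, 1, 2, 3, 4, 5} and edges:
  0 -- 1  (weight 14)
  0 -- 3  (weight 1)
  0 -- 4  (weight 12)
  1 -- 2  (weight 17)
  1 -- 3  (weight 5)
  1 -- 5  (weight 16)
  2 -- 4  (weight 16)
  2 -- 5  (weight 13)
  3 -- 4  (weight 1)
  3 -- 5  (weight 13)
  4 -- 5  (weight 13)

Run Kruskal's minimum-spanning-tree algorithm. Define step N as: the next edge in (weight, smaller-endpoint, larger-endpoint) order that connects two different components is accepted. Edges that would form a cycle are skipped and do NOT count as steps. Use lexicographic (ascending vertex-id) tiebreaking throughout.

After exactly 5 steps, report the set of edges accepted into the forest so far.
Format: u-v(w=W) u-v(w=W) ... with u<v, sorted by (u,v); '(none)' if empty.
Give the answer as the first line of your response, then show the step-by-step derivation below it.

0-3(w=1) 1-3(w=5) 2-5(w=13) 3-4(w=1) 3-5(w=13)

step 1: add edge 0-3 (w=1); MST = {0-3(w=1)}
step 2: add edge 3-4 (w=1); MST = {0-3(w=1) 3-4(w=1)}
step 3: add edge 1-3 (w=5); MST = {0-3(w=1) 1-3(w=5) 3-4(w=1)}
step 4: add edge 2-5 (w=13); MST = {0-3(w=1) 1-3(w=5) 2-5(w=13) 3-4(w=1)}
step 5: add edge 3-5 (w=13); MST = {0-3(w=1) 1-3(w=5) 2-5(w=13) 3-4(w=1) 3-5(w=13)}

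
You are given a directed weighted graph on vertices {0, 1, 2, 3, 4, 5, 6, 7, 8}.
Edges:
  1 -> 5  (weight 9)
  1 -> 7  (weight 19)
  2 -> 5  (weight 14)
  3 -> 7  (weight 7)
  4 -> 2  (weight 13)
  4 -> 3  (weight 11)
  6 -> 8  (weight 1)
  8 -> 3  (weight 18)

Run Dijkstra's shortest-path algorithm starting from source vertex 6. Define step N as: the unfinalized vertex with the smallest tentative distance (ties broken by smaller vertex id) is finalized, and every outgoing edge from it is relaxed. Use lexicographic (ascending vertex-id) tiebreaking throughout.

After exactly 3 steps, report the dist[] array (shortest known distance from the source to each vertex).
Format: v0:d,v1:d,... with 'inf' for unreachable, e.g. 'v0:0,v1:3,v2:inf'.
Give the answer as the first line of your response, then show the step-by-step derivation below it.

v0:inf,v1:inf,v2:inf,v3:19,v4:inf,v5:inf,v6:0,v7:26,v8:1

step 1: dist = v0:inf,v1:inf,v2:inf,v3:inf,v4:inf,v5:inf,v6:0,v7:inf,v8:1
step 2: dist = v0:inf,v1:inf,v2:inf,v3:19,v4:inf,v5:inf,v6:0,v7:inf,v8:1
step 3: dist = v0:inf,v1:inf,v2:inf,v3:19,v4:inf,v5:inf,v6:0,v7:26,v8:1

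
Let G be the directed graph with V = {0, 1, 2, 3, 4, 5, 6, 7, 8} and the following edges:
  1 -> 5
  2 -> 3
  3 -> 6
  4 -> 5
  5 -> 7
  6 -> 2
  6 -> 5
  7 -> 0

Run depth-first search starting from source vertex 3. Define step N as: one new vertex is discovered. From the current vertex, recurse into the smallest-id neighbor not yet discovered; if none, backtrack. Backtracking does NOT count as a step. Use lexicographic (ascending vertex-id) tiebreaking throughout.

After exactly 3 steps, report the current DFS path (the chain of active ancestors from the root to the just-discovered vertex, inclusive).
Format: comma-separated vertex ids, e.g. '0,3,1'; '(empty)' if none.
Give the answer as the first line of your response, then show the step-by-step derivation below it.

3,6,2

step 1: discover 3; path=3; order=3
step 2: discover 6; path=3>6; order=3,6
step 3: discover 2; path=3>6>2; order=3,6,2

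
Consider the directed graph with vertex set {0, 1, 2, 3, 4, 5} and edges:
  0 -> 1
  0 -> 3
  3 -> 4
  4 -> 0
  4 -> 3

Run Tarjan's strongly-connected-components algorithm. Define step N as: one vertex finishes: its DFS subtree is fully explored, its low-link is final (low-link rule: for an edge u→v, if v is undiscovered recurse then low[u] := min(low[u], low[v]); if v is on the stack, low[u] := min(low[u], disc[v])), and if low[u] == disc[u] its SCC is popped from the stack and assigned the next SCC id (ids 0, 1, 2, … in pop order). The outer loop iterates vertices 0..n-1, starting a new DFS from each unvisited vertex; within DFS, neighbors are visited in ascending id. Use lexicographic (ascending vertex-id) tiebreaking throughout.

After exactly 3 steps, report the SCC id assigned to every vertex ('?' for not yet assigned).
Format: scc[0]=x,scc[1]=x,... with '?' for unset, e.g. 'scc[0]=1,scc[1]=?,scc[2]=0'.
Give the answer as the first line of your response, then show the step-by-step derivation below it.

scc[0]=?,scc[1]=0,scc[2]=?,scc[3]=?,scc[4]=?,scc[5]=?

step 1: low=(low[0]=0,low[1]=1,low[2]=?,low[3]=?,low[4]=?,low[5]=?); scc=(scc[0]=?,scc[1]=0,scc[2]=?,scc[3]=?,scc[4]=?,scc[5]=?)
step 2: low=(low[0]=0,low[1]=1,low[2]=?,low[3]=2,low[4]=0,low[5]=?); scc=(scc[0]=?,scc[1]=0,scc[2]=?,scc[3]=?,scc[4]=?,scc[5]=?)
step 3: low=(low[0]=0,low[1]=1,low[2]=?,low[3]=0,low[4]=0,low[5]=?); scc=(scc[0]=?,scc[1]=0,scc[2]=?,scc[3]=?,scc[4]=?,scc[5]=?)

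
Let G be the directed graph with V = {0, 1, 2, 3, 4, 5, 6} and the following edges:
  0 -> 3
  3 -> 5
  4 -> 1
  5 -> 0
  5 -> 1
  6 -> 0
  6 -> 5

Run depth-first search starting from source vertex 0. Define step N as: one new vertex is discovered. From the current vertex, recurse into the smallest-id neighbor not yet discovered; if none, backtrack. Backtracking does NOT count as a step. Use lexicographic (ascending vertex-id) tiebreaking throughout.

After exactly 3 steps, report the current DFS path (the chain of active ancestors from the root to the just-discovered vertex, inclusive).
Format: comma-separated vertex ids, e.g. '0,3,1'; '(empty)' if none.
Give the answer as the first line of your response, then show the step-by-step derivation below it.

0,3,5

step 1: discover 0; path=0; order=0
step 2: discover 3; path=0>3; order=0,3
step 3: discover 5; path=0>3>5; order=0,3,5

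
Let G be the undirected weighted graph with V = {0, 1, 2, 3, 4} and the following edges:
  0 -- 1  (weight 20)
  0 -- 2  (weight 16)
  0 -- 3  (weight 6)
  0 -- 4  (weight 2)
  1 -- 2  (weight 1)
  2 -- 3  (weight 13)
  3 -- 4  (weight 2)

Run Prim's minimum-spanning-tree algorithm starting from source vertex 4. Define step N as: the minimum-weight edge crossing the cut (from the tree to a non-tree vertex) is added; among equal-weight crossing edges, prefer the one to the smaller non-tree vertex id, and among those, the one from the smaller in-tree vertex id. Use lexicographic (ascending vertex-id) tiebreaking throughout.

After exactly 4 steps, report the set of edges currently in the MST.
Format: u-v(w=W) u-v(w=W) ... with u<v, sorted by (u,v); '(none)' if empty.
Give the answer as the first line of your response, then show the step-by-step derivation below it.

0-4(w=2) 1-2(w=1) 2-3(w=13) 3-4(w=2)

step 1: add edge 0-4 (w=2); MST = {0-4(w=2)}
step 2: add edge 3-4 (w=2); MST = {0-4(w=2) 3-4(w=2)}
step 3: add edge 2-3 (w=13); MST = {0-4(w=2) 2-3(w=13) 3-4(w=2)}
step 4: add edge 1-2 (w=1); MST = {0-4(w=2) 1-2(w=1) 2-3(w=13) 3-4(w=2)}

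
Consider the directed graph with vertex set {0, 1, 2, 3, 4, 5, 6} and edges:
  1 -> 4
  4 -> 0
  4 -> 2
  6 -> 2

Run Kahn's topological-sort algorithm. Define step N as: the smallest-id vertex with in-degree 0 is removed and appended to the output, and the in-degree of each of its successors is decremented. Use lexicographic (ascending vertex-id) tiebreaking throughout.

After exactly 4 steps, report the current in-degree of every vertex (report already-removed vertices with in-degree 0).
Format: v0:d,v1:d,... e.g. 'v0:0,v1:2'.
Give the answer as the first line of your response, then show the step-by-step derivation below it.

v0:0,v1:0,v2:1,v3:0,v4:0,v5:0,v6:0

step 1: output 1; order=[1]; indeg=(1,0,2,0,0,0,0)
step 2: output 3; order=[1,3]; indeg=(1,0,2,0,0,0,0)
step 3: output 4; order=[1,3,4]; indeg=(0,0,1,0,0,0,0)
step 4: output 0; order=[1,3,4,0]; indeg=(0,0,1,0,0,0,0)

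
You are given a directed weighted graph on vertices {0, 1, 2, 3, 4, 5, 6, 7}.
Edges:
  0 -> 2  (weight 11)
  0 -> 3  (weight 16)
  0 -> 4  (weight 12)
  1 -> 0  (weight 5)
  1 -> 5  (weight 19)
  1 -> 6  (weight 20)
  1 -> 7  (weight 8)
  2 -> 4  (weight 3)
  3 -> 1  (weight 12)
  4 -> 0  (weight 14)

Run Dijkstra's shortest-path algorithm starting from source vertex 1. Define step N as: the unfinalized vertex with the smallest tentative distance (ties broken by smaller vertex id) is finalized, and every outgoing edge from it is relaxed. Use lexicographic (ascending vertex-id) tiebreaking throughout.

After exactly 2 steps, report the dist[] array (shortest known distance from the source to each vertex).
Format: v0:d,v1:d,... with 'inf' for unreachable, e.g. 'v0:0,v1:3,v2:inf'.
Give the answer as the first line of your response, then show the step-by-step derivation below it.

v0:5,v1:0,v2:16,v3:21,v4:17,v5:19,v6:20,v7:8

step 1: dist = v0:5,v1:0,v2:inf,v3:inf,v4:inf,v5:19,v6:20,v7:8
step 2: dist = v0:5,v1:0,v2:16,v3:21,v4:17,v5:19,v6:20,v7:8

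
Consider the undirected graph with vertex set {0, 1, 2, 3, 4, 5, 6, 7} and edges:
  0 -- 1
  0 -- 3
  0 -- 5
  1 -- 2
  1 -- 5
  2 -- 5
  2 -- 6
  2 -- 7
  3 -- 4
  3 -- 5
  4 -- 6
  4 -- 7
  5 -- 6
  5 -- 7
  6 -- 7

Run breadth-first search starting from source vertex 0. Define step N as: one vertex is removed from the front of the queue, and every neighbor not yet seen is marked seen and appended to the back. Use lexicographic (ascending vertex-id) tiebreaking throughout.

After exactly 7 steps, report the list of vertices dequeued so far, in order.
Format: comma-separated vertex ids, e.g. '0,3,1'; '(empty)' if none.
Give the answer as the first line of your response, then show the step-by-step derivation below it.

0,1,3,5,2,4,6

step 1: dequeue 0; queue=[1,3,5]; order=0
step 2: dequeue 1; queue=[3,5,2]; order=0,1
step 3: dequeue 3; queue=[5,2,4]; order=0,1,3
step 4: dequeue 5; queue=[2,4,6,7]; order=0,1,3,5
step 5: dequeue 2; queue=[4,6,7]; order=0,1,3,5,2
step 6: dequeue 4; queue=[6,7]; order=0,1,3,5,2,4
step 7: dequeue 6; queue=[7]; order=0,1,3,5,2,4,6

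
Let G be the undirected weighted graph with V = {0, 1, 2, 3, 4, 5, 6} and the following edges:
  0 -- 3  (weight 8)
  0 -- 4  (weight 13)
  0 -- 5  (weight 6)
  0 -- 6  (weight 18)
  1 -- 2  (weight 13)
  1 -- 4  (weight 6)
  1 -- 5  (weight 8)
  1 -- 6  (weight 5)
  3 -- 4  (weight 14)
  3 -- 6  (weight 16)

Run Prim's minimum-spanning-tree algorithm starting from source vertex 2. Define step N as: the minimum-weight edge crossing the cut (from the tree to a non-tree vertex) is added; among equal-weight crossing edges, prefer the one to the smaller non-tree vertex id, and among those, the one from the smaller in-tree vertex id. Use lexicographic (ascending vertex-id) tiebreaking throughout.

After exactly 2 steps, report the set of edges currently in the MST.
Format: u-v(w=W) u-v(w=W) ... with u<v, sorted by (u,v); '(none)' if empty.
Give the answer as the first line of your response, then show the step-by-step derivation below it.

1-2(w=13) 1-6(w=5)

step 1: add edge 1-2 (w=13); MST = {1-2(w=13)}
step 2: add edge 1-6 (w=5); MST = {1-2(w=13) 1-6(w=5)}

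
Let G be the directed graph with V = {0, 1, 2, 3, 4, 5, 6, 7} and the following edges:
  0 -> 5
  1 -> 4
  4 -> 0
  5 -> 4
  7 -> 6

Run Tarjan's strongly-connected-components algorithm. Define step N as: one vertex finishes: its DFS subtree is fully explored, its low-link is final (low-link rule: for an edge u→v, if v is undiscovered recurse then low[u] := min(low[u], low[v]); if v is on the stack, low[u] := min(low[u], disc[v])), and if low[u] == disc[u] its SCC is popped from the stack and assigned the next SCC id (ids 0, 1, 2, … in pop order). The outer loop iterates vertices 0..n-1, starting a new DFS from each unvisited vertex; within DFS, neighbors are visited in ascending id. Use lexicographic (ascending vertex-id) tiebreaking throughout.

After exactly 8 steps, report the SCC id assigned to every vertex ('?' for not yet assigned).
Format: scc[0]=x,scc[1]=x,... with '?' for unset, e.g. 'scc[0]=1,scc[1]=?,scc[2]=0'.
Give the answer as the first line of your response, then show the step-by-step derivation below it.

scc[0]=0,scc[1]=1,scc[2]=2,scc[3]=3,scc[4]=0,scc[5]=0,scc[6]=4,scc[7]=5

step 1: low=(low[0]=0,low[1]=?,low[2]=?,low[3]=?,low[4]=0,low[5]=1,low[6]=?,low[7]=?); scc=(scc[0]=?,scc[1]=?,scc[2]=?,scc[3]=?,scc[4]=?,scc[5]=?,scc[6]=?,scc[7]=?)
step 2: low=(low[0]=0,low[1]=?,low[2]=?,low[3]=?,low[4]=0,low[5]=0,low[6]=?,low[7]=?); scc=(scc[0]=?,scc[1]=?,scc[2]=?,scc[3]=?,scc[4]=?,scc[5]=?,scc[6]=?,scc[7]=?)
step 3: low=(low[0]=0,low[1]=?,low[2]=?,low[3]=?,low[4]=0,low[5]=0,low[6]=?,low[7]=?); scc=(scc[0]=0,scc[1]=?,scc[2]=?,scc[3]=?,scc[4]=0,scc[5]=0,scc[6]=?,scc[7]=?)
step 4: low=(low[0]=0,low[1]=3,low[2]=?,low[3]=?,low[4]=0,low[5]=0,low[6]=?,low[7]=?); scc=(scc[0]=0,scc[1]=1,scc[2]=?,scc[3]=?,scc[4]=0,scc[5]=0,scc[6]=?,scc[7]=?)
step 5: low=(low[0]=0,low[1]=3,low[2]=4,low[3]=?,low[4]=0,low[5]=0,low[6]=?,low[7]=?); scc=(scc[0]=0,scc[1]=1,scc[2]=2,scc[3]=?,scc[4]=0,scc[5]=0,scc[6]=?,scc[7]=?)
step 6: low=(low[0]=0,low[1]=3,low[2]=4,low[3]=5,low[4]=0,low[5]=0,low[6]=?,low[7]=?); scc=(scc[0]=0,scc[1]=1,scc[2]=2,scc[3]=3,scc[4]=0,scc[5]=0,scc[6]=?,scc[7]=?)
step 7: low=(low[0]=0,low[1]=3,low[2]=4,low[3]=5,low[4]=0,low[5]=0,low[6]=6,low[7]=?); scc=(scc[0]=0,scc[1]=1,scc[2]=2,scc[3]=3,scc[4]=0,scc[5]=0,scc[6]=4,scc[7]=?)
step 8: low=(low[0]=0,low[1]=3,low[2]=4,low[3]=5,low[4]=0,low[5]=0,low[6]=6,low[7]=7); scc=(scc[0]=0,scc[1]=1,scc[2]=2,scc[3]=3,scc[4]=0,scc[5]=0,scc[6]=4,scc[7]=5)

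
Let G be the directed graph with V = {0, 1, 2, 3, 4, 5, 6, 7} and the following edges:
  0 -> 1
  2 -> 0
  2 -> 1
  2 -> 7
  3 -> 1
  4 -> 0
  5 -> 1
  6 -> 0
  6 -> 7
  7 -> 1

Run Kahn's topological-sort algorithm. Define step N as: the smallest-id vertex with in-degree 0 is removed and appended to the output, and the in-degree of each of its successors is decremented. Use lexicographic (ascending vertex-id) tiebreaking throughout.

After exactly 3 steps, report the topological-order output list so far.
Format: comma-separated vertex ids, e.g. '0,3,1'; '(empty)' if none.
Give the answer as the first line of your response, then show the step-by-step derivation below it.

2,3,4

step 1: output 2; order=[2]; indeg=(2,4,0,0,0,0,0,1)
step 2: output 3; order=[2,3]; indeg=(2,3,0,0,0,0,0,1)
step 3: output 4; order=[2,3,4]; indeg=(1,3,0,0,0,0,0,1)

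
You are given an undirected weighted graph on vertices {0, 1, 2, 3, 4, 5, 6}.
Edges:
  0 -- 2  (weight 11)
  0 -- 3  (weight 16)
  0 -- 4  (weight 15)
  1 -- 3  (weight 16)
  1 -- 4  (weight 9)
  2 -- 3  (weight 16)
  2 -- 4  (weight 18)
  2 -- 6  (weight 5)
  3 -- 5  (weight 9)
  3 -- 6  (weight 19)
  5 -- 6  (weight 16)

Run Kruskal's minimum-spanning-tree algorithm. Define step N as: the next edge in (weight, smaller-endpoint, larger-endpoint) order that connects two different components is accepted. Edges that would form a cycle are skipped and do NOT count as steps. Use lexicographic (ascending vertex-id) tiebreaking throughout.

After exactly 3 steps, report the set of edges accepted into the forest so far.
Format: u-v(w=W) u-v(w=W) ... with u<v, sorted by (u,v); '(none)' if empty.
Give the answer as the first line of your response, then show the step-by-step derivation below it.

1-4(w=9) 2-6(w=5) 3-5(w=9)

step 1: add edge 2-6 (w=5); MST = {2-6(w=5)}
step 2: add edge 1-4 (w=9); MST = {1-4(w=9) 2-6(w=5)}
step 3: add edge 3-5 (w=9); MST = {1-4(w=9) 2-6(w=5) 3-5(w=9)}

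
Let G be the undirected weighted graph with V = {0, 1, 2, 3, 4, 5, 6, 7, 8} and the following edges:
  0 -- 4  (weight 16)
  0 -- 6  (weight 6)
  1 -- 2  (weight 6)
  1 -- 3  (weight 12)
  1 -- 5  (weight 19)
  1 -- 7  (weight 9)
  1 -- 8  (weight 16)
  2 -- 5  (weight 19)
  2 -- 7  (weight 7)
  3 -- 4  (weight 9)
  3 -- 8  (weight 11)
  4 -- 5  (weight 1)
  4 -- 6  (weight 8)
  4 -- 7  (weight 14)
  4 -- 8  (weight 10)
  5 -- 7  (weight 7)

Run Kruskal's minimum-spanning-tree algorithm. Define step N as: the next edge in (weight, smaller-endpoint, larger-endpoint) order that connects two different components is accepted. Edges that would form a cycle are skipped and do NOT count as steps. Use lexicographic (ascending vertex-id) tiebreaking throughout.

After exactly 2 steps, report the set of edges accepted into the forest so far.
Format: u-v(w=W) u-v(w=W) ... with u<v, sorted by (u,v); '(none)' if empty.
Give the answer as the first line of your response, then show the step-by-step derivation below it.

0-6(w=6) 4-5(w=1)

step 1: add edge 4-5 (w=1); MST = {4-5(w=1)}
step 2: add edge 0-6 (w=6); MST = {0-6(w=6) 4-5(w=1)}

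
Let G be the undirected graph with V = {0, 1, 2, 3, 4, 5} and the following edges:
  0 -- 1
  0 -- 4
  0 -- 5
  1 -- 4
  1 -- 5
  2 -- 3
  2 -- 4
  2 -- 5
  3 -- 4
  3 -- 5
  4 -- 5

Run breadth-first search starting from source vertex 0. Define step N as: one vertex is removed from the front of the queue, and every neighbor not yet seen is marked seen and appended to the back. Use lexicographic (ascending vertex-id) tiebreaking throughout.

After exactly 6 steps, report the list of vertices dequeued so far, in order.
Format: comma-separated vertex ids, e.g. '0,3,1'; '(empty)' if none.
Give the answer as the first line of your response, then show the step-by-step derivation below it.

0,1,4,5,2,3

step 1: dequeue 0; queue=[1,4,5]; order=0
step 2: dequeue 1; queue=[4,5]; order=0,1
step 3: dequeue 4; queue=[5,2,3]; order=0,1,4
step 4: dequeue 5; queue=[2,3]; order=0,1,4,5
step 5: dequeue 2; queue=[3]; order=0,1,4,5,2
step 6: dequeue 3; queue=[(empty)]; order=0,1,4,5,2,3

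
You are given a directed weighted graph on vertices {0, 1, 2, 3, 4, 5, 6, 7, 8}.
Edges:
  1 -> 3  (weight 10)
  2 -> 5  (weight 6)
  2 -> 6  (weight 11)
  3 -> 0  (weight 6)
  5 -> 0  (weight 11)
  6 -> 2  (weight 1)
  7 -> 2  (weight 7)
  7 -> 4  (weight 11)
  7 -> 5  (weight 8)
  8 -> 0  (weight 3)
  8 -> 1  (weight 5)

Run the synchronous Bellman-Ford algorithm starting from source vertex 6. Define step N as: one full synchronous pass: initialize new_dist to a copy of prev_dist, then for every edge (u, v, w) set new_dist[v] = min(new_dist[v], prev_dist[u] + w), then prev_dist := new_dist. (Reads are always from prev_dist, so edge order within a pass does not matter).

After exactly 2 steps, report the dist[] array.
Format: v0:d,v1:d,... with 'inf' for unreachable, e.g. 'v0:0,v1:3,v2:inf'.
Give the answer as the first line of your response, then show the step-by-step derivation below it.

v0:inf,v1:inf,v2:1,v3:inf,v4:inf,v5:7,v6:0,v7:inf,v8:inf

step 1: dist = v0:inf,v1:inf,v2:1,v3:inf,v4:inf,v5:inf,v6:0,v7:inf,v8:inf
step 2: dist = v0:inf,v1:inf,v2:1,v3:inf,v4:inf,v5:7,v6:0,v7:inf,v8:inf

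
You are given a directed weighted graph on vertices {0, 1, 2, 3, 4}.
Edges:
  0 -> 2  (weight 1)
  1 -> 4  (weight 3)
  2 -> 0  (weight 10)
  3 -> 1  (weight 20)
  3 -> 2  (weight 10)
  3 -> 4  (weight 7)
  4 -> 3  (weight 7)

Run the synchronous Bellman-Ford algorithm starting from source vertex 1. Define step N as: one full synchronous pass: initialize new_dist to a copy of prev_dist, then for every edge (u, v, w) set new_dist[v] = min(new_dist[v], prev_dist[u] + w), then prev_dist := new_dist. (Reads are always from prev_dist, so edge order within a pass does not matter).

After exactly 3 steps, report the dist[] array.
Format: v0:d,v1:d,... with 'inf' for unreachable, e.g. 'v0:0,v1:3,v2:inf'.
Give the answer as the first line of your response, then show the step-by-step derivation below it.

v0:inf,v1:0,v2:20,v3:10,v4:3

step 1: dist = v0:inf,v1:0,v2:inf,v3:inf,v4:3
step 2: dist = v0:inf,v1:0,v2:inf,v3:10,v4:3
step 3: dist = v0:inf,v1:0,v2:20,v3:10,v4:3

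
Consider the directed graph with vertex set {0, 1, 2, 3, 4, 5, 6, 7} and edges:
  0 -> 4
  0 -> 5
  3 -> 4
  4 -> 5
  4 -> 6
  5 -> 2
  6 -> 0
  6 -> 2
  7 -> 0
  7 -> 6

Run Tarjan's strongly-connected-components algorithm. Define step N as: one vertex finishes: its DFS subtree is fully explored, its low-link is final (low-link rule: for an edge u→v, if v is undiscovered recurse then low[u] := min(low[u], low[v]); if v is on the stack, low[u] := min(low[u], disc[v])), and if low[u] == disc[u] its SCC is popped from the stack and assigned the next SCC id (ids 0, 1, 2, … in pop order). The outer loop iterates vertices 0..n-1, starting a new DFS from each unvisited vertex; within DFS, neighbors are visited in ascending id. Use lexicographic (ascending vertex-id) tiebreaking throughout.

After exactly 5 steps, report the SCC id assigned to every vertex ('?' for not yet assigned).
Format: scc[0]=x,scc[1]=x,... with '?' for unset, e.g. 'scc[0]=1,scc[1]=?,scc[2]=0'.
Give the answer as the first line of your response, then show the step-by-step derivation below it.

scc[0]=2,scc[1]=?,scc[2]=0,scc[3]=?,scc[4]=2,scc[5]=1,scc[6]=2,scc[7]=?

step 1: low=(low[0]=0,low[1]=?,low[2]=3,low[3]=?,low[4]=1,low[5]=2,low[6]=?,low[7]=?); scc=(scc[0]=?,scc[1]=?,scc[2]=0,scc[3]=?,scc[4]=?,scc[5]=?,scc[6]=?,scc[7]=?)
step 2: low=(low[0]=0,low[1]=?,low[2]=3,low[3]=?,low[4]=1,low[5]=2,low[6]=?,low[7]=?); scc=(scc[0]=?,scc[1]=?,scc[2]=0,scc[3]=?,scc[4]=?,scc[5]=1,scc[6]=?,scc[7]=?)
step 3: low=(low[0]=0,low[1]=?,low[2]=3,low[3]=?,low[4]=1,low[5]=2,low[6]=0,low[7]=?); scc=(scc[0]=?,scc[1]=?,scc[2]=0,scc[3]=?,scc[4]=?,scc[5]=1,scc[6]=?,scc[7]=?)
step 4: low=(low[0]=0,low[1]=?,low[2]=3,low[3]=?,low[4]=0,low[5]=2,low[6]=0,low[7]=?); scc=(scc[0]=?,scc[1]=?,scc[2]=0,scc[3]=?,scc[4]=?,scc[5]=1,scc[6]=?,scc[7]=?)
step 5: low=(low[0]=0,low[1]=?,low[2]=3,low[3]=?,low[4]=0,low[5]=2,low[6]=0,low[7]=?); scc=(scc[0]=2,scc[1]=?,scc[2]=0,scc[3]=?,scc[4]=2,scc[5]=1,scc[6]=2,scc[7]=?)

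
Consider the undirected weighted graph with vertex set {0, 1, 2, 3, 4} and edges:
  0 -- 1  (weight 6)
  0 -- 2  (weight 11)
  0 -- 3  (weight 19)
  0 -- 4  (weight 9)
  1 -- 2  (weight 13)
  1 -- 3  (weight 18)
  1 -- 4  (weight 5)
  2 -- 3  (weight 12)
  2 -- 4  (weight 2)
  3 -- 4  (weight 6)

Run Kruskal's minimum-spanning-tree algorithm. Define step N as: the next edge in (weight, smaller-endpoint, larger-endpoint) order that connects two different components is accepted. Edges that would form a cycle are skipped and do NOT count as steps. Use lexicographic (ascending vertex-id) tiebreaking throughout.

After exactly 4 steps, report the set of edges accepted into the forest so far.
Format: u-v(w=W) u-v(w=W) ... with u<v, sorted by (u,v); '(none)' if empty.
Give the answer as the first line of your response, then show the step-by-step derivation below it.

0-1(w=6) 1-4(w=5) 2-4(w=2) 3-4(w=6)

step 1: add edge 2-4 (w=2); MST = {2-4(w=2)}
step 2: add edge 1-4 (w=5); MST = {1-4(w=5) 2-4(w=2)}
step 3: add edge 0-1 (w=6); MST = {0-1(w=6) 1-4(w=5) 2-4(w=2)}
step 4: add edge 3-4 (w=6); MST = {0-1(w=6) 1-4(w=5) 2-4(w=2) 3-4(w=6)}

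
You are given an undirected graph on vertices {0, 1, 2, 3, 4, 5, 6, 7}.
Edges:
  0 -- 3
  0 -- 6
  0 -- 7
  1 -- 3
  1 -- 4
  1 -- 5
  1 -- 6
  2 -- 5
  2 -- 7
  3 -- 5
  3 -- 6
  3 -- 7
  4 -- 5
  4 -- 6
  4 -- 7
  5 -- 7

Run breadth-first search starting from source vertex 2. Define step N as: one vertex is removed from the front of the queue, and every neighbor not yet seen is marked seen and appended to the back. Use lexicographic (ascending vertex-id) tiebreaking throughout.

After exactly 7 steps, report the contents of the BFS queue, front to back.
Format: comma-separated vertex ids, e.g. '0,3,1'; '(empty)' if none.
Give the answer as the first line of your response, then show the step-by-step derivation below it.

6

step 1: dequeue 2; queue=[5,7]; order=2
step 2: dequeue 5; queue=[7,1,3,4]; order=2,5
step 3: dequeue 7; queue=[1,3,4,0]; order=2,5,7
step 4: dequeue 1; queue=[3,4,0,6]; order=2,5,7,1
step 5: dequeue 3; queue=[4,0,6]; order=2,5,7,1,3
step 6: dequeue 4; queue=[0,6]; order=2,5,7,1,3,4
step 7: dequeue 0; queue=[6]; order=2,5,7,1,3,4,0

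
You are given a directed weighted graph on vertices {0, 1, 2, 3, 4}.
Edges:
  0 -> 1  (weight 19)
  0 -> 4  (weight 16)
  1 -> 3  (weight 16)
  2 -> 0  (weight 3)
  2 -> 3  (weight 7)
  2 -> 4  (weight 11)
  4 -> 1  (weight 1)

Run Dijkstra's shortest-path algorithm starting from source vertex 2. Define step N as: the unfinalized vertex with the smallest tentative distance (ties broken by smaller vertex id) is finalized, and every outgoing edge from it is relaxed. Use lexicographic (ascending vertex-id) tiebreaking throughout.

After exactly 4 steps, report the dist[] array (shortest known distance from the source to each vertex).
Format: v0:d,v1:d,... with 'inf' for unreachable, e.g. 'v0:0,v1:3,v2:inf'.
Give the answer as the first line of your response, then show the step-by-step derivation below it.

v0:3,v1:12,v2:0,v3:7,v4:11

step 1: dist = v0:3,v1:inf,v2:0,v3:7,v4:11
step 2: dist = v0:3,v1:22,v2:0,v3:7,v4:11
step 3: dist = v0:3,v1:22,v2:0,v3:7,v4:11
step 4: dist = v0:3,v1:12,v2:0,v3:7,v4:11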